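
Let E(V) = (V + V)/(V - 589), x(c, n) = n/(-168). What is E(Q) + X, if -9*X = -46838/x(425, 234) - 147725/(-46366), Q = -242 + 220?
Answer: -2858160668845/764899902 ≈ -3736.6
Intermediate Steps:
Q = -22
x(c, n) = -n/168 (x(c, n) = n*(-1/168) = -n/168)
E(V) = 2*V/(-589 + V) (E(V) = (2*V)/(-589 + V) = 2*V/(-589 + V))
X = -60813101099/16274466 (X = -(-46838/((-1/168*234)) - 147725/(-46366))/9 = -(-46838/(-39/28) - 147725*(-1/46366))/9 = -(-46838*(-28/39) + 147725/46366)/9 = -(1311464/39 + 147725/46366)/9 = -⅑*60813101099/1808274 = -60813101099/16274466 ≈ -3736.7)
E(Q) + X = 2*(-22)/(-589 - 22) - 60813101099/16274466 = 2*(-22)/(-611) - 60813101099/16274466 = 2*(-22)*(-1/611) - 60813101099/16274466 = 44/611 - 60813101099/16274466 = -2858160668845/764899902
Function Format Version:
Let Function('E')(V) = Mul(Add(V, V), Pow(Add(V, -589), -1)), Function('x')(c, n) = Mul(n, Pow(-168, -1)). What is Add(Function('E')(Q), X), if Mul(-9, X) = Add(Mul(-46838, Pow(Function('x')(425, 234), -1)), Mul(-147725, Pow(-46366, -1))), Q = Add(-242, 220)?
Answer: Rational(-2858160668845, 764899902) ≈ -3736.6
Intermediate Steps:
Q = -22
Function('x')(c, n) = Mul(Rational(-1, 168), n) (Function('x')(c, n) = Mul(n, Rational(-1, 168)) = Mul(Rational(-1, 168), n))
Function('E')(V) = Mul(2, V, Pow(Add(-589, V), -1)) (Function('E')(V) = Mul(Mul(2, V), Pow(Add(-589, V), -1)) = Mul(2, V, Pow(Add(-589, V), -1)))
X = Rational(-60813101099, 16274466) (X = Mul(Rational(-1, 9), Add(Mul(-46838, Pow(Mul(Rational(-1, 168), 234), -1)), Mul(-147725, Pow(-46366, -1)))) = Mul(Rational(-1, 9), Add(Mul(-46838, Pow(Rational(-39, 28), -1)), Mul(-147725, Rational(-1, 46366)))) = Mul(Rational(-1, 9), Add(Mul(-46838, Rational(-28, 39)), Rational(147725, 46366))) = Mul(Rational(-1, 9), Add(Rational(1311464, 39), Rational(147725, 46366))) = Mul(Rational(-1, 9), Rational(60813101099, 1808274)) = Rational(-60813101099, 16274466) ≈ -3736.7)
Add(Function('E')(Q), X) = Add(Mul(2, -22, Pow(Add(-589, -22), -1)), Rational(-60813101099, 16274466)) = Add(Mul(2, -22, Pow(-611, -1)), Rational(-60813101099, 16274466)) = Add(Mul(2, -22, Rational(-1, 611)), Rational(-60813101099, 16274466)) = Add(Rational(44, 611), Rational(-60813101099, 16274466)) = Rational(-2858160668845, 764899902)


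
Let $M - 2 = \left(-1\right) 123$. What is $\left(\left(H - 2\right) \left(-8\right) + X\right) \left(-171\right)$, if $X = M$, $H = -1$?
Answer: $16587$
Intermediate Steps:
$M = -121$ ($M = 2 - 123 = -121$)
$X = -121$
$\left(\left(H - 2\right) \left(-8\right) + X\right) \left(-171\right) = \left(\left(-1 - 2\right) \left(-8\right) - 121\right) \left(-171\right) = \left(\left(-3\right) \left(-8\right) - 121\right) \left(-171\right) = \left(24 - 121\right) \left(-171\right) = \left(-97\right) \left(-171\right) = 16587$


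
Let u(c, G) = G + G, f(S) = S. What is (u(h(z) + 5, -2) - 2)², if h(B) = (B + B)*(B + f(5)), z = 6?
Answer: 36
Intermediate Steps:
h(B) = 2*B*(5 + B) (h(B) = (B + B)*(B + 5) = (2*B)*(5 + B) = 2*B*(5 + B))
u(c, G) = 2*G
(u(h(z) + 5, -2) - 2)² = (2*(-2) - 2)² = (-4 - 2)² = (-6)² = 36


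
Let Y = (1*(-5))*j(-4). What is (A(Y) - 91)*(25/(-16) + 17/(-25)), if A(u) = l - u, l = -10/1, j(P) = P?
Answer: 108537/400 ≈ 271.34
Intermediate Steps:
l = -10 (l = -10*1 = -10)
Y = 20 (Y = (1*(-5))*(-4) = -5*(-4) = 20)
A(u) = -10 - u
(A(Y) - 91)*(25/(-16) + 17/(-25)) = ((-10 - 1*20) - 91)*(25/(-16) + 17/(-25)) = ((-10 - 20) - 91)*(25*(-1/16) + 17*(-1/25)) = (-30 - 91)*(-25/16 - 17/25) = -121*(-897/400) = 108537/400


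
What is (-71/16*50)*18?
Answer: -15975/4 ≈ -3993.8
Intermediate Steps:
(-71/16*50)*18 = (-71*1/16*50)*18 = -71/16*50*18 = -1775/8*18 = -15975/4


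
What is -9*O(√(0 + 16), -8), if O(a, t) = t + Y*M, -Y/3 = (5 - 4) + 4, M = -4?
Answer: -468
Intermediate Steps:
Y = -15 (Y = -3*((5 - 4) + 4) = -3*(1 + 4) = -3*5 = -15)
O(a, t) = 60 + t (O(a, t) = t - 15*(-4) = t + 60 = 60 + t)
-9*O(√(0 + 16), -8) = -9*(60 - 8) = -9*52 = -468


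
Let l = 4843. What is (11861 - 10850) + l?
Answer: 5854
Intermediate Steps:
(11861 - 10850) + l = (11861 - 10850) + 4843 = 1011 + 4843 = 5854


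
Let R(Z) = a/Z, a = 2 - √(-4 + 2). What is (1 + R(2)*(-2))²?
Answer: (-1 + I*√2)² ≈ -1.0 - 2.8284*I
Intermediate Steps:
a = 2 - I*√2 (a = 2 - √(-2) = 2 - I*√2 ≈ 2.0 - 1.4142*I)
R(Z) = (2 - I*√2)/Z
(1 + R(2)*(-2))² = (1 + ((2 - I*√2)/2)*(-2))² = (1 + (1 - I*√2/2)*(-2))² = (1 + (-2 + I*√2))² = (-1 + I*√2)²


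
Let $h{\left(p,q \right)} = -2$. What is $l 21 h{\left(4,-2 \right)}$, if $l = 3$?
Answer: $-126$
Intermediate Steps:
$l 21 h{\left(4,-2 \right)} = 3 \cdot 21 \left(-2\right) = 63 \left(-2\right) = -126$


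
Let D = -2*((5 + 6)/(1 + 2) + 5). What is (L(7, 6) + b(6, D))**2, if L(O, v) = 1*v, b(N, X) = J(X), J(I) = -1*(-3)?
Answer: 81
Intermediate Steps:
J(I) = 3
D = -52/3 (D = -2*(11/3 + 5) = -2*26/3 = -52/3 ≈ -17.333)
b(N, X) = 3
L(O, v) = v
(L(7, 6) + b(6, D))**2 = (6 + 3)**2 = 9**2 = 81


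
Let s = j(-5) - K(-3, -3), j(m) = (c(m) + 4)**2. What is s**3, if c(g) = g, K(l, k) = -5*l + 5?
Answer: -6859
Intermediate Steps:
K(l, k) = 5 - 5*l
j(m) = (4 + m)**2 (j(m) = (m + 4)**2 = (4 + m)**2)
s = -19 (s = (4 - 5)**2 - (5 - 5*(-3)) = (-1)**2 - (5 + 15) = 1 - 1*20 = 1 - 20 = -19)
s**3 = (-19)**3 = -6859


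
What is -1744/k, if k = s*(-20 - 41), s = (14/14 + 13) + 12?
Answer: 872/793 ≈ 1.0996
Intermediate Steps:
s = 26 (s = (14*(1/14) + 13) + 12 = (1 + 13) + 12 = 14 + 12 = 26)
k = -1586 (k = 26*(-20 - 41) = 26*(-61) = -1586)
-1744/k = -1744/(-1586) = -1744*(-1/1586) = 872/793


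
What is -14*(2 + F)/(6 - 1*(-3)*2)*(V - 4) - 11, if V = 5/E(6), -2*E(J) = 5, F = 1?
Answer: 10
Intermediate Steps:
E(J) = -5/2 (E(J) = -1/2*5 = -5/2)
V = -2 (V = 5/(-5/2) = 5*(-2/5) = -2)
-14*(2 + F)/(6 - 1*(-3)*2)*(V - 4) - 11 = -14*(2 + 1)/(6 - 1*(-3)*2)*(-2 - 4) - 11 = -14*3/(6 + 3*2)*(-6) - 11 = -14*3/(6 + 6)*(-6) - 11 = -14*3/12*(-6) - 11 = -14*3*(1/12)*(-6) - 11 = -7*(-6)/2 - 11 = -14*(-3/2) - 11 = 21 - 11 = 10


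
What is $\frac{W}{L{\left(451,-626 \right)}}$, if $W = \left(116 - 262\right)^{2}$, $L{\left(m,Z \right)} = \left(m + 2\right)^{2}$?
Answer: $\frac{21316}{205209} \approx 0.10387$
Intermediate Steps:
$L{\left(m,Z \right)} = \left(2 + m\right)^{2}$
$W = 21316$ ($W = \left(-146\right)^{2} = 21316$)
$\frac{W}{L{\left(451,-626 \right)}} = \frac{21316}{\left(2 + 451\right)^{2}} = \frac{21316}{453^{2}} = \frac{21316}{205209}$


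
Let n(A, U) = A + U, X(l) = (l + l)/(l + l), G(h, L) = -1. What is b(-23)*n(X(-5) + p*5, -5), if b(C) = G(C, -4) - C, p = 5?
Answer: 462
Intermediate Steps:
X(l) = 1 (X(l) = (2*l)/((2*l)) = (2*l)*(1/(2*l)) = 1)
b(C) = -1 - C
b(-23)*n(X(-5) + p*5, -5) = (-1 - 1*(-23))*((1 + 5*5) - 5) = (-1 + 23)*((1 + 25) - 5) = 22*(26 - 5) = 22*21 = 462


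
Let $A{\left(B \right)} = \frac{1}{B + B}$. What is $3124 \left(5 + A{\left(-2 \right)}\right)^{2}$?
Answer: $\frac{281941}{4} \approx 70485.0$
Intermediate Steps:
$A{\left(B \right)} = \frac{1}{2 B}$
$3124 \left(5 + A{\left(-2 \right)}\right)^{2} = 3124 \left(5 + \frac{1}{2 \left(-2\right)}\right)^{2} = 3124 \left(5 + \frac{1}{2} \left(- \frac{1}{2}\right)\right)^{2} = 3124 \left(5 - \frac{1}{4}\right)^{2} = 3124 \left(\frac{19}{4}\right)^{2} = 3124 \cdot \frac{361}{16} = \frac{281941}{4}$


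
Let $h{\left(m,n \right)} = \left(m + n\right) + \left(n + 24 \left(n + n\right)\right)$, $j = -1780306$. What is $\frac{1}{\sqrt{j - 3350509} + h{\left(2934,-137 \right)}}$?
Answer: $- \frac{3916}{20465871} - \frac{i \sqrt{5130815}}{20465871} \approx -0.00019134 - 0.00011068 i$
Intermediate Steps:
$h{\left(m,n \right)} = m + 50 n$ ($h{\left(m,n \right)} = \left(m + n\right) + \left(n + 24 \cdot 2 n\right) = \left(m + n\right) + \left(n + 48 n\right) = \left(m + n\right) + 49 n = m + 50 n$)
$\frac{1}{\sqrt{j - 3350509} + h{\left(2934,-137 \right)}} = \frac{1}{\sqrt{-1780306 - 3350509} + \left(2934 + 50 \left(-137\right)\right)} = \frac{1}{\sqrt{-5130815} + \left(2934 - 6850\right)} = \frac{1}{i \sqrt{5130815} - 3916} = \frac{1}{-3916 + i \sqrt{5130815}}$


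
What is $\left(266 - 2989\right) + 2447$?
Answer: $-276$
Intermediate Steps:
$\left(266 - 2989\right) + 2447 = -2723 + 2447 = -276$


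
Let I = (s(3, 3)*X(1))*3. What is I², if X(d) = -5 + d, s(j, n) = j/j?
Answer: 144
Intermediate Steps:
s(j, n) = 1
I = -12 (I = (1*(-5 + 1))*3 = (1*(-4))*3 = -4*3 = -12)
I² = (-12)² = 144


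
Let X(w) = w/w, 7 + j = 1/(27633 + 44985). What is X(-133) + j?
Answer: -435707/72618 ≈ -6.0000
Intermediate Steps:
j = -508325/72618 (j = -7 + 1/(27633 + 44985) = -7 + 1/72618 = -508325/72618 ≈ -7.0000)
X(w) = 1
X(-133) + j = 1 - 508325/72618 = -435707/72618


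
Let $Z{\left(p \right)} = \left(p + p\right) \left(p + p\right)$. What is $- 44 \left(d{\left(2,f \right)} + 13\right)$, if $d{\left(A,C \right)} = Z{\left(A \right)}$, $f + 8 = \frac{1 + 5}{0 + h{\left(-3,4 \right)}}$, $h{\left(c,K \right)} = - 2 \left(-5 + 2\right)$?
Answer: $-1276$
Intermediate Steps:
$h{\left(c,K \right)} = 6$ ($h{\left(c,K \right)} = \left(-2\right) \left(-3\right) = 6$)
$f = -7$ ($f = -8 + \frac{1 + 5}{0 + 6} = -8 + \frac{6}{6} = -8 + 6 \cdot \frac{1}{6} = -8 + 1 = -7$)
$Z{\left(p \right)} = 4 p^{2}$ ($Z{\left(p \right)} = 2 p 2 p = 4 p^{2}$)
$d{\left(A,C \right)} = 4 A^{2}$
$- 44 \left(d{\left(2,f \right)} + 13\right) = - 44 \left(4 \cdot 2^{2} + 13\right) = - 44 \left(4 \cdot 4 + 13\right) = - 44 \left(16 + 13\right) = \left(-44\right) 29 = -1276$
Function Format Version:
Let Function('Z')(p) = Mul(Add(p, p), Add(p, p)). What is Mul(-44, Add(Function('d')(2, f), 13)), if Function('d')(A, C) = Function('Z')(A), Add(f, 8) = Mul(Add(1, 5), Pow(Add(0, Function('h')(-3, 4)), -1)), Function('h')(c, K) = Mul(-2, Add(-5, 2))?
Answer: -1276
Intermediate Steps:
Function('h')(c, K) = 6 (Function('h')(c, K) = Mul(-2, -3) = 6)
f = -7 (f = Add(-8, Mul(Add(1, 5), Pow(Add(0, 6), -1))) = Add(-8, Mul(6, Pow(6, -1))) = Add(-8, Mul(6, Rational(1, 6))) = Add(-8, 1) = -7)
Function('Z')(p) = Mul(4, Pow(p, 2)) (Function('Z')(p) = Mul(Mul(2, p), Mul(2, p)) = Mul(4, Pow(p, 2)))
Function('d')(A, C) = Mul(4, Pow(A, 2))
Mul(-44, Add(Function('d')(2, f), 13)) = Mul(-44, Add(Mul(4, Pow(2, 2)), 13)) = Mul(-44, Add(Mul(4, 4), 13)) = Mul(-44, Add(16, 13)) = Mul(-44, 29) = -1276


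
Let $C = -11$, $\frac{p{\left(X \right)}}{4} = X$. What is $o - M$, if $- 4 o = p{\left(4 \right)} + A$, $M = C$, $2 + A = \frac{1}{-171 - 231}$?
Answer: $\frac{12061}{1608} \approx 7.5006$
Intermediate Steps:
$p{\left(X \right)} = 4 X$
$A = - \frac{805}{402}$ ($A = -2 + \frac{1}{-171 - 231} = -2 + \frac{1}{-402} = -2 - \frac{1}{402} = - \frac{805}{402} \approx -2.0025$)
$M = -11$
$o = - \frac{5627}{1608}$ ($o = - \frac{4 \cdot 4 - \frac{805}{402}}{4} = - \frac{16 - \frac{805}{402}}{4} = \left(- \frac{1}{4}\right) \frac{5627}{402} = - \frac{5627}{1608} \approx -3.4994$)
$o - M = - \frac{5627}{1608} - -11 = - \frac{5627}{1608} + 11 = \frac{12061}{1608}$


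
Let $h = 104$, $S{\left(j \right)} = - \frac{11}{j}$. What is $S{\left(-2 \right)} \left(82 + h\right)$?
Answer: $1023$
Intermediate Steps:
$S{\left(-2 \right)} \left(82 + h\right) = - \frac{11}{-2} \left(82 + 104\right) = \left(-11\right) \left(- \frac{1}{2}\right) 186 = \frac{11}{2} \cdot 186 = 1023$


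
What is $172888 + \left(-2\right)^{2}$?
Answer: $172892$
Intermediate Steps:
$172888 + \left(-2\right)^{2} = 172888 + 4 = 172892$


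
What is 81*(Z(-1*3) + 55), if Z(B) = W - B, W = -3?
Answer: 4455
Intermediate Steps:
Z(B) = -3 - B
81*(Z(-1*3) + 55) = 81*((-3 - (-1)*3) + 55) = 81*((-3 - 1*(-3)) + 55) = 81*((-3 + 3) + 55) = 81*(0 + 55) = 81*55 = 4455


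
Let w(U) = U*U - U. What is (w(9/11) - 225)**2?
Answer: 742181049/14641 ≈ 50692.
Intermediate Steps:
w(U) = U**2 - U
(w(9/11) - 225)**2 = ((9/11)*(-1 + 9/11) - 225)**2 = ((9*(1/11))*(-1 + 9*(1/11)) - 225)**2 = (9*(-1 + 9/11)/11 - 225)**2 = ((9/11)*(-2/11) - 225)**2 = (-18/121 - 225)**2 = (-27243/121)**2 = 742181049/14641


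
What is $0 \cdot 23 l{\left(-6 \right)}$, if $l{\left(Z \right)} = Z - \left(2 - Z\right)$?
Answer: $0$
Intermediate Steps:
$l{\left(Z \right)} = -2 + 2 Z$ ($l{\left(Z \right)} = Z + \left(-2 + Z\right) = -2 + 2 Z$)
$0 \cdot 23 l{\left(-6 \right)} = 0 \cdot 23 \left(-2 + 2 \left(-6\right)\right) = 0 \left(-2 - 12\right) = 0 \left(-14\right) = 0$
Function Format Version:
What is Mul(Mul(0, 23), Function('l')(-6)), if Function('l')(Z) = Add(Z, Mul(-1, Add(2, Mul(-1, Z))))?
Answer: 0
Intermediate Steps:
Function('l')(Z) = Add(-2, Mul(2, Z)) (Function('l')(Z) = Add(Z, Add(-2, Z)) = Add(-2, Mul(2, Z)))
Mul(Mul(0, 23), Function('l')(-6)) = Mul(Mul(0, 23), Add(-2, Mul(2, -6))) = Mul(0, Add(-2, -12)) = Mul(0, -14) = 0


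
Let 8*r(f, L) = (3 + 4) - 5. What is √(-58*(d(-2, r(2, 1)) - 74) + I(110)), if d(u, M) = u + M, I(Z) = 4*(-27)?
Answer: √17142/2 ≈ 65.464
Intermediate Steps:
I(Z) = -108
r(f, L) = ¼ (r(f, L) = ((3 + 4) - 5)/8 = (7 - 5)/8 = (⅛)*2 = ¼)
d(u, M) = M + u
√(-58*(d(-2, r(2, 1)) - 74) + I(110)) = √(-58*((¼ - 2) - 74) - 108) = √(-58*(-7/4 - 74) - 108) = √(-58*(-303/4) - 108) = √(8787/2 - 108) = √(8571/2) = √17142/2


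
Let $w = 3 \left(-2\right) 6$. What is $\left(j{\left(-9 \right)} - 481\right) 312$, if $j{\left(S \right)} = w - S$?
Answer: $-158496$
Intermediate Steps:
$w = -36$ ($w = \left(-6\right) 6 = -36$)
$j{\left(S \right)} = -36 - S$
$\left(j{\left(-9 \right)} - 481\right) 312 = \left(\left(-36 - -9\right) - 481\right) 312 = \left(\left(-36 + 9\right) - 481\right) 312 = \left(-27 - 481\right) 312 = \left(-508\right) 312 = -158496$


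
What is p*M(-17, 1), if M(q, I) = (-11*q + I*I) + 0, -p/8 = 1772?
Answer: -2665088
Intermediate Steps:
p = -14176 (p = -8*1772 = -14176)
M(q, I) = I**2 - 11*q (M(q, I) = (-11*q + I**2) + 0 = (I**2 - 11*q) + 0 = I**2 - 11*q)
p*M(-17, 1) = -14176*(1**2 - 11*(-17)) = -14176*(1 + 187) = -14176*188 = -2665088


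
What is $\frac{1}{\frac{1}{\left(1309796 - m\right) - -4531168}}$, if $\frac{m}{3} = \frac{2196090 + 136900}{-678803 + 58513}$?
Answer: $\frac{32937259623}{5639} \approx 5.841 \cdot 10^{6}$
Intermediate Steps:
$m = - \frac{63627}{5639}$ ($m = 3 \frac{2196090 + 136900}{-678803 + 58513} = 3 \frac{2332990}{-620290} = 3 \cdot 2332990 \left(- \frac{1}{620290}\right) = 3 \left(- \frac{21209}{5639}\right) = - \frac{63627}{5639} \approx -11.283$)
$\frac{1}{\frac{1}{\left(1309796 - m\right) - -4531168}} = \frac{1}{\frac{1}{\left(1309796 - - \frac{63627}{5639}\right) - -4531168}} = \frac{1}{\frac{1}{\left(1309796 + \frac{63627}{5639}\right) + 4531168}} = \frac{1}{\frac{1}{\frac{7386003271}{5639} + 4531168}} = \frac{1}{\frac{1}{\frac{32937259623}{5639}}} = \frac{1}{\frac{5639}{32937259623}} = \frac{32937259623}{5639}$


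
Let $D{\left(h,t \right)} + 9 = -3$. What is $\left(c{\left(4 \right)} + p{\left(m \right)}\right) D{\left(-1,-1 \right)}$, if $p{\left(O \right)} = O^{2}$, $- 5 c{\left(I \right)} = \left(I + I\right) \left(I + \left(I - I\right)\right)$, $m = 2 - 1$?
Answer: $\frac{324}{5} \approx 64.8$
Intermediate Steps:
$D{\left(h,t \right)} = -12$ ($D{\left(h,t \right)} = -9 - 3 = -12$)
$m = 1$ ($m = 2 - 1 = 1$)
$c{\left(I \right)} = - \frac{2 I^{2}}{5}$ ($c{\left(I \right)} = - \frac{\left(I + I\right) \left(I + \left(I - I\right)\right)}{5} = - \frac{2 I \left(I + 0\right)}{5} = - \frac{2 I I}{5} = - \frac{2 I^{2}}{5}$)
$\left(c{\left(4 \right)} + p{\left(m \right)}\right) D{\left(-1,-1 \right)} = \left(- \frac{2 \cdot 4^{2}}{5} + 1^{2}\right) \left(-12\right) = \left(\left(- \frac{2}{5}\right) 16 + 1\right) \left(-12\right) = \left(- \frac{32}{5} + 1\right) \left(-12\right) = \left(- \frac{27}{5}\right) \left(-12\right) = \frac{324}{5}$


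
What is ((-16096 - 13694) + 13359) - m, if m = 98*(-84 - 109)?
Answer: 2483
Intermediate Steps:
m = -18914 (m = 98*(-193) = -18914)
((-16096 - 13694) + 13359) - m = ((-16096 - 13694) + 13359) - 1*(-18914) = (-29790 + 13359) + 18914 = -16431 + 18914 = 2483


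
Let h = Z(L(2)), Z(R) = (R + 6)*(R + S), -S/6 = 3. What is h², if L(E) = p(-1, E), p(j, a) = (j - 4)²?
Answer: 47089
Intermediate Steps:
S = -18 (S = -6*3 = -18)
p(j, a) = (-4 + j)²
L(E) = 25 (L(E) = (-4 - 1)² = (-5)² = 25)
Z(R) = (-18 + R)*(6 + R) (Z(R) = (R + 6)*(R - 18) = (6 + R)*(-18 + R) = (-18 + R)*(6 + R))
h = 217 (h = -108 + 25² - 12*25 = -108 + 625 - 300 = 217)
h² = 217² = 47089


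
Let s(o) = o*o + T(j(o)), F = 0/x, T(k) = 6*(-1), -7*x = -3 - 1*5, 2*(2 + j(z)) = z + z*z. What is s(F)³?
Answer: -216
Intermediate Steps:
j(z) = -2 + z/2 + z²/2 (j(z) = -2 + (z + z*z)/2 = -2 + (z + z²)/2 = -2 + (z/2 + z²/2) = -2 + z/2 + z²/2)
x = 8/7 (x = -(-3 - 1*5)/7 = -(-3 - 5)/7 = -⅐*(-8) = 8/7 ≈ 1.1429)
T(k) = -6
F = 0 (F = 0/(8/7) = 0*(7/8) = 0)
s(o) = -6 + o² (s(o) = o*o - 6 = o² - 6 = -6 + o²)
s(F)³ = (-6 + 0²)³ = (-6 + 0)³ = (-6)³ = -216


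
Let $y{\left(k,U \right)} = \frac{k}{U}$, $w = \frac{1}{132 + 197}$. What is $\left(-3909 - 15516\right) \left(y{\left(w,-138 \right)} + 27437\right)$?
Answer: $- \frac{1152267572525}{2162} \approx -5.3296 \cdot 10^{8}$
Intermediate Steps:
$w = \frac{1}{329} \approx 0.0030395$
$\left(-3909 - 15516\right) \left(y{\left(w,-138 \right)} + 27437\right) = \left(-3909 - 15516\right) \left(\frac{1}{329 \left(-138\right)} + 27437\right) = - 19425 \left(\frac{1}{329} \left(- \frac{1}{138}\right) + 27437\right) = - 19425 \left(- \frac{1}{45402} + 27437\right) = \left(-19425\right) \frac{1245694673}{45402} = - \frac{1152267572525}{2162}$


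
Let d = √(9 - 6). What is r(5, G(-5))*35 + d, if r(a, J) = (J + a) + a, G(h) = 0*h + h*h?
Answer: 1225 + √3 ≈ 1226.7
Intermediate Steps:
d = √3 ≈ 1.7320
G(h) = h² (G(h) = 0 + h² = h²)
r(a, J) = J + 2*a
r(5, G(-5))*35 + d = ((-5)² + 2*5)*35 + √3 = (25 + 10)*35 + √3 = 35*35 + √3 = 1225 + √3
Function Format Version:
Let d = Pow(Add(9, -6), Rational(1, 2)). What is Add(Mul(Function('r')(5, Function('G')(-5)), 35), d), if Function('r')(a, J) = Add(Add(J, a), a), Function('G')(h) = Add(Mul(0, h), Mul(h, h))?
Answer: Add(1225, Pow(3, Rational(1, 2))) ≈ 1226.7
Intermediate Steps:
d = Pow(3, Rational(1, 2)) ≈ 1.7320
Function('G')(h) = Pow(h, 2) (Function('G')(h) = Add(0, Pow(h, 2)) = Pow(h, 2))
Function('r')(a, J) = Add(J, Mul(2, a))
Add(Mul(Function('r')(5, Function('G')(-5)), 35), d) = Add(Mul(Add(Pow(-5, 2), Mul(2, 5)), 35), Pow(3, Rational(1, 2))) = Add(Mul(Add(25, 10), 35), Pow(3, Rational(1, 2))) = Add(Mul(35, 35), Pow(3, Rational(1, 2))) = Add(1225, Pow(3, Rational(1, 2)))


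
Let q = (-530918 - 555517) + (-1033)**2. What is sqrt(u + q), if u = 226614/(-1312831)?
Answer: 2*I*sqrt(8335904173425335)/1312831 ≈ 139.09*I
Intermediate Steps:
q = -19346 (q = -1086435 + 1067089 = -19346)
u = -226614/1312831 (u = 226614*(-1/1312831) = -226614/1312831 ≈ -0.17261)
sqrt(u + q) = sqrt(-226614/1312831 - 19346) = sqrt(-25398255140/1312831) = 2*I*sqrt(8335904173425335)/1312831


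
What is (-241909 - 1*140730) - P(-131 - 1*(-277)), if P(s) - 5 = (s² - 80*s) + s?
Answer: -392426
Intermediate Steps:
P(s) = 5 + s² - 79*s (P(s) = 5 + ((s² - 80*s) + s) = 5 + (s² - 79*s) = 5 + s² - 79*s)
(-241909 - 1*140730) - P(-131 - 1*(-277)) = (-241909 - 1*140730) - (5 + (-131 - 1*(-277))² - 79*(-131 - 1*(-277))) = (-241909 - 140730) - (5 + (-131 + 277)² - 79*(-131 + 277)) = -382639 - (5 + 146² - 79*146) = -382639 - (5 + 21316 - 11534) = -382639 - 1*9787 = -382639 - 9787 = -392426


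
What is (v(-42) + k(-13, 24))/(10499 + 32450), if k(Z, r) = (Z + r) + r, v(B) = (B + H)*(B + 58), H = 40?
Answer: 3/42949 ≈ 6.9850e-5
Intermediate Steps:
v(B) = (40 + B)*(58 + B) (v(B) = (B + 40)*(B + 58) = (40 + B)*(58 + B))
k(Z, r) = Z + 2*r
(v(-42) + k(-13, 24))/(10499 + 32450) = ((2320 + (-42)² + 98*(-42)) + (-13 + 2*24))/(10499 + 32450) = ((2320 + 1764 - 4116) + (-13 + 48))/42949 = (-32 + 35)*(1/42949) = 3*(1/42949) = 3/42949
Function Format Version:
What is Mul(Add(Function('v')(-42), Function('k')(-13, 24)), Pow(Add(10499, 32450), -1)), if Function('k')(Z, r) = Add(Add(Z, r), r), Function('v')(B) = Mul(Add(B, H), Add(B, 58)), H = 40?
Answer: Rational(3, 42949) ≈ 6.9850e-5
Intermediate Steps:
Function('v')(B) = Mul(Add(40, B), Add(58, B)) (Function('v')(B) = Mul(Add(B, 40), Add(B, 58)) = Mul(Add(40, B), Add(58, B)))
Function('k')(Z, r) = Add(Z, Mul(2, r))
Mul(Add(Function('v')(-42), Function('k')(-13, 24)), Pow(Add(10499, 32450), -1)) = Mul(Add(Add(2320, Pow(-42, 2), Mul(98, -42)), Add(-13, Mul(2, 24))), Pow(Add(10499, 32450), -1)) = Mul(Add(Add(2320, 1764, -4116), Add(-13, 48)), Pow(42949, -1)) = Mul(Add(-32, 35), Rational(1, 42949)) = Mul(3, Rational(1, 42949)) = Rational(3, 42949)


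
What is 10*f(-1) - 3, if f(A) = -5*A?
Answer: 47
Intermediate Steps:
f(A) = -5*A
10*f(-1) - 3 = 10*(-5*(-1)) - 3 = 10*5 - 3 = 50 - 3 = 47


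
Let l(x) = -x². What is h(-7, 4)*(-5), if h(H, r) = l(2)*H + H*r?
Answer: 0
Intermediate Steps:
h(H, r) = -4*H + H*r (h(H, r) = (-1*2²)*H + H*r = (-1*4)*H + H*r = -4*H + H*r)
h(-7, 4)*(-5) = -7*(-4 + 4)*(-5) = -7*0*(-5) = 0*(-5) = 0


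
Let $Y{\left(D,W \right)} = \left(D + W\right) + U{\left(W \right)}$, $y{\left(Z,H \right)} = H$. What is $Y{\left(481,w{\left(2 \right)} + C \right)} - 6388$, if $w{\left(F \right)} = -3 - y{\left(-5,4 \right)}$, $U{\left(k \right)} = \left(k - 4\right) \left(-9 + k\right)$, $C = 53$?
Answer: $-4307$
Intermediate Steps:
$U{\left(k \right)} = \left(-9 + k\right) \left(-4 + k\right)$ ($U{\left(k \right)} = \left(-4 + k\right) \left(-9 + k\right) = \left(-9 + k\right) \left(-4 + k\right)$)
$w{\left(F \right)} = -7$ ($w{\left(F \right)} = -3 - 4 = -7$)
$Y{\left(D,W \right)} = 36 + D + W^{2} - 12 W$ ($Y{\left(D,W \right)} = \left(D + W\right) + \left(36 + W^{2} - 13 W\right) = 36 + D + W^{2} - 12 W$)
$Y{\left(481,w{\left(2 \right)} + C \right)} - 6388 = \left(36 + 481 + \left(-7 + 53\right)^{2} - 12 \left(-7 + 53\right)\right) - 6388 = \left(36 + 481 + 46^{2} - 552\right) - 6388 = \left(36 + 481 + 2116 - 552\right) - 6388 = 2081 - 6388 = -4307$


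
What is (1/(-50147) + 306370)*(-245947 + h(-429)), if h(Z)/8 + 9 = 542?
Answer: -3713105565102687/50147 ≈ -7.4044e+10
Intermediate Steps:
h(Z) = 4264 (h(Z) = -72 + 8*542 = -72 + 4336 = 4264)
(1/(-50147) + 306370)*(-245947 + h(-429)) = (1/(-50147) + 306370)*(-245947 + 4264) = (-1/50147 + 306370)*(-241683) = (15363536389/50147)*(-241683) = -3713105565102687/50147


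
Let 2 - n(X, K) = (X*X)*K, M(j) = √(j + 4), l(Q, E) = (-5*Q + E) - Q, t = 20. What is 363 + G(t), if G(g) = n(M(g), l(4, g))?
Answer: 461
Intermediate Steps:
l(Q, E) = E - 6*Q (l(Q, E) = (E - 5*Q) - Q = E - 6*Q)
M(j) = √(4 + j)
n(X, K) = 2 - K*X² (n(X, K) = 2 - X*X*K = 2 - X²*K = 2 - K*X²)
G(g) = 2 - (-24 + g)*(4 + g) (G(g) = 2 - (g - 6*4)*(√(4 + g))² = 2 - (g - 24)*(4 + g) = 2 - (-24 + g)*(4 + g))
363 + G(t) = 363 + (2 - (-24 + 20)*(4 + 20)) = 363 + (2 - 1*(-4)*24) = 363 + (2 + 96) = 363 + 98 = 461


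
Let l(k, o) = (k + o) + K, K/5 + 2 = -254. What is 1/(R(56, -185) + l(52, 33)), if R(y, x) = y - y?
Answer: -1/1195 ≈ -0.00083682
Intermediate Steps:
K = -1280 (K = -10 + 5*(-254) = -10 - 1270 = -1280)
R(y, x) = 0
l(k, o) = -1280 + k + o (l(k, o) = (k + o) - 1280 = -1280 + k + o)
1/(R(56, -185) + l(52, 33)) = 1/(0 + (-1280 + 52 + 33)) = 1/(0 - 1195) = 1/(-1195) = -1/1195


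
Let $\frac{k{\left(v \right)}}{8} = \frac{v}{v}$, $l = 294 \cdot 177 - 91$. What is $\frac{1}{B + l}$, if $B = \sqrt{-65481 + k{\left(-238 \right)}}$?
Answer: $\frac{51947}{2698556282} - \frac{i \sqrt{65473}}{2698556282} \approx 1.925 \cdot 10^{-5} - 9.482 \cdot 10^{-8} i$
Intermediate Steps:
$l = 51947$ ($l = 52038 - 91 = 51947$)
$k{\left(v \right)} = 8$ ($k{\left(v \right)} = 8 \frac{v}{v} = 8 \cdot 1 = 8$)
$B = i \sqrt{65473}$ ($B = \sqrt{-65481 + 8} = \sqrt{-65473} = i \sqrt{65473} \approx 255.88 i$)
$\frac{1}{B + l} = \frac{1}{i \sqrt{65473} + 51947} = \frac{1}{51947 + i \sqrt{65473}}$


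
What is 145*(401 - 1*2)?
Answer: 57855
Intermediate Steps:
145*(401 - 1*2) = 145*(401 - 2) = 145*399 = 57855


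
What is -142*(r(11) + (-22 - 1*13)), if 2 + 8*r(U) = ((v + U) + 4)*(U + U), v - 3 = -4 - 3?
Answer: 710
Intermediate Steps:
v = -4 (v = 3 + (-4 - 3) = 3 - 7 = -4)
r(U) = -¼ + U²/4 (r(U) = -¼ + (((-4 + U) + 4)*(U + U))/8 = -¼ + (U*(2*U))/8 = -¼ + (2*U²)/8 = -¼ + U²/4)
-142*(r(11) + (-22 - 1*13)) = -142*((-¼ + (¼)*11²) + (-22 - 1*13)) = -142*((-¼ + (¼)*121) + (-22 - 13)) = -142*((-¼ + 121/4) - 35) = -142*(30 - 35) = -142*(-5) = 710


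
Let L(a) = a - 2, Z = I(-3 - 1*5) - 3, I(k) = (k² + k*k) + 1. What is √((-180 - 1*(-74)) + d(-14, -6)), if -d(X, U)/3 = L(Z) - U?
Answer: 4*I*√31 ≈ 22.271*I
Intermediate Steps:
I(k) = 1 + 2*k² (I(k) = (k² + k²) + 1 = 2*k² + 1 = 1 + 2*k²)
Z = 126 (Z = (1 + 2*(-3 - 1*5)²) - 3 = (1 + 2*(-3 - 5)²) - 3 = (1 + 2*(-8)²) - 3 = (1 + 2*64) - 3 = (1 + 128) - 3 = 129 - 3 = 126)
L(a) = -2 + a
d(X, U) = -372 + 3*U (d(X, U) = -3*((-2 + 126) - U) = -3*(124 - U) = -372 + 3*U)
√((-180 - 1*(-74)) + d(-14, -6)) = √((-180 - 1*(-74)) + (-372 + 3*(-6))) = √((-180 + 74) + (-372 - 18)) = √(-106 - 390) = √(-496) = 4*I*√31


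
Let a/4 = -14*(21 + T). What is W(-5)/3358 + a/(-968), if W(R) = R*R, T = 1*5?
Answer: 614181/406318 ≈ 1.5116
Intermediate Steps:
T = 5
W(R) = R**2
a = -1456 (a = 4*(-14*(21 + 5)) = 4*(-14*26) = 4*(-364) = -1456)
W(-5)/3358 + a/(-968) = (-5)**2/3358 - 1456/(-968) = 25*(1/3358) - 1456*(-1/968) = 25/3358 + 182/121 = 614181/406318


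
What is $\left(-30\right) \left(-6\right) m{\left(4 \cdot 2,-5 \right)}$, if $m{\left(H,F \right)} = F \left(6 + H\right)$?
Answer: $-12600$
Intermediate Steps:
$\left(-30\right) \left(-6\right) m{\left(4 \cdot 2,-5 \right)} = \left(-30\right) \left(-6\right) \left(- 5 \left(6 + 4 \cdot 2\right)\right) = 180 \left(- 5 \left(6 + 8\right)\right) = 180 \left(\left(-5\right) 14\right) = 180 \left(-70\right) = -12600$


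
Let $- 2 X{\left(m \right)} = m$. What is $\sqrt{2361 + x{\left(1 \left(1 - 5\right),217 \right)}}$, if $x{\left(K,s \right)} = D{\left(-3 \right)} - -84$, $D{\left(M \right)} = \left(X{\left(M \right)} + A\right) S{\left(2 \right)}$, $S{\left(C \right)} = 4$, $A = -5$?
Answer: $\sqrt{2431} \approx 49.305$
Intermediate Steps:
$X{\left(m \right)} = - \frac{m}{2}$
$D{\left(M \right)} = -20 - 2 M$ ($D{\left(M \right)} = \left(- \frac{M}{2} - 5\right) 4 = \left(-5 - \frac{M}{2}\right) 4 = -20 - 2 M$)
$x{\left(K,s \right)} = 70$ ($x{\left(K,s \right)} = \left(-20 - -6\right) - -84 = \left(-20 + 6\right) + 84 = -14 + 84 = 70$)
$\sqrt{2361 + x{\left(1 \left(1 - 5\right),217 \right)}} = \sqrt{2361 + 70} = \sqrt{2431}$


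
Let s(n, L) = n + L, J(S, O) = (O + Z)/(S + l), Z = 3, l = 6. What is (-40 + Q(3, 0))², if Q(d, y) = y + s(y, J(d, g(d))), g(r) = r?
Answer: 13924/9 ≈ 1547.1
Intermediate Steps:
J(S, O) = (3 + O)/(6 + S) (J(S, O) = (O + 3)/(S + 6) = (3 + O)/(6 + S))
s(n, L) = L + n
Q(d, y) = 2*y + (3 + d)/(6 + d) (Q(d, y) = y + ((3 + d)/(6 + d) + y) = y + (y + (3 + d)/(6 + d)) = 2*y + (3 + d)/(6 + d))
(-40 + Q(3, 0))² = (-40 + (3 + 3 + 2*0*(6 + 3))/(6 + 3))² = (-40 + (3 + 3 + 2*0*9)/9)² = (-40 + (3 + 3 + 0)/9)² = (-40 + (⅑)*6)² = (-40 + ⅔)² = (-118/3)² = 13924/9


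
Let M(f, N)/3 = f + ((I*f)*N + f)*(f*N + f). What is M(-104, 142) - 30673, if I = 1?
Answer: 663498167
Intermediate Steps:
M(f, N) = 3*f + 3*(f + N*f)**2 (M(f, N) = 3*(f + ((1*f)*N + f)*(f*N + f)) = 3*(f + (f*N + f)*(N*f + f)) = 3*(f + (N*f + f)*(f + N*f)) = 3*(f + (f + N*f)*(f + N*f)) = 3*(f + (f + N*f)**2) = 3*f + 3*(f + N*f)**2)
M(-104, 142) - 30673 = 3*(-104)*(1 - 104 - 104*142**2 + 2*142*(-104)) - 30673 = 3*(-104)*(1 - 104 - 104*20164 - 29536) - 30673 = 3*(-104)*(1 - 104 - 2097056 - 29536) - 30673 = 3*(-104)*(-2126695) - 30673 = 663528840 - 30673 = 663498167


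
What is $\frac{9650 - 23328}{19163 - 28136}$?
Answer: $\frac{13678}{8973} \approx 1.5244$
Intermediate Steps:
$\frac{9650 - 23328}{19163 - 28136} = - \frac{13678}{-8973} = \left(-13678\right) \left(- \frac{1}{8973}\right) = \frac{13678}{8973}$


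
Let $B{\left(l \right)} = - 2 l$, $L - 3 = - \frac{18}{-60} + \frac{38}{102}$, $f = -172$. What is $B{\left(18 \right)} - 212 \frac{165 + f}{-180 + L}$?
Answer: $- \frac{3994212}{89927} \approx -44.416$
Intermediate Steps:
$L = \frac{1873}{510}$ ($L = 3 + \left(- \frac{18}{-60} + \frac{38}{102}\right) = 3 + \left(\left(-18\right) \left(- \frac{1}{60}\right) + 38 \cdot \frac{1}{102}\right) = 3 + \left(\frac{3}{10} + \frac{19}{51}\right) = 3 + \frac{343}{510} = \frac{1873}{510} \approx 3.6726$)
$B{\left(18 \right)} - 212 \frac{165 + f}{-180 + L} = \left(-2\right) 18 - 212 \frac{165 - 172}{-180 + \frac{1873}{510}} = -36 - 212 \left(- \frac{7}{- \frac{89927}{510}}\right) = -36 - 212 \left(\left(-7\right) \left(- \frac{510}{89927}\right)\right) = -36 - \frac{756840}{89927} = - \frac{3994212}{89927}$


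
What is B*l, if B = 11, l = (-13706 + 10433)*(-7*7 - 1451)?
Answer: 54004500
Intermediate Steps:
l = 4909500 (l = -3273*(-49 - 1451) = -3273*(-1500) = 4909500)
B*l = 11*4909500 = 54004500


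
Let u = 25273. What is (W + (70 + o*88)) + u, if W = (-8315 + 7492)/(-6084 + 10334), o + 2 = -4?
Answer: 105462927/4250 ≈ 24815.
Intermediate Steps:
o = -6 (o = -2 - 4 = -6)
W = -823/4250 ≈ -0.19365
(W + (70 + o*88)) + u = (-823/4250 + (70 - 6*88)) + 25273 = (-823/4250 + (70 - 528)) + 25273 = (-823/4250 - 458) + 25273 = -1947323/4250 + 25273 = 105462927/4250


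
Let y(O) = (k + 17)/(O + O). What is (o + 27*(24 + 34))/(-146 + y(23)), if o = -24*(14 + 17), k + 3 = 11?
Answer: -37812/6691 ≈ -5.6512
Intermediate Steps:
k = 8 (k = -3 + 11 = 8)
y(O) = 25/(2*O) (y(O) = (8 + 17)/(O + O) = 25/((2*O)) = 25*(1/(2*O)) = 25/(2*O))
o = -744 (o = -24*31 = -744)
(o + 27*(24 + 34))/(-146 + y(23)) = (-744 + 27*(24 + 34))/(-146 + (25/2)/23) = (-744 + 27*58)/(-146 + (25/2)*(1/23)) = (-744 + 1566)/(-146 + 25/46) = 822/(-6691/46) = 822*(-46/6691) = -37812/6691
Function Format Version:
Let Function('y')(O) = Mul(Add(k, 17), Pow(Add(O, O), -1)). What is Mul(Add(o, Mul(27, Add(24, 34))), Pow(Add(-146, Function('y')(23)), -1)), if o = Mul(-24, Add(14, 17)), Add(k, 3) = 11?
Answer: Rational(-37812, 6691) ≈ -5.6512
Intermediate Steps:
k = 8 (k = Add(-3, 11) = 8)
Function('y')(O) = Mul(Rational(25, 2), Pow(O, -1)) (Function('y')(O) = Mul(Add(8, 17), Pow(Add(O, O), -1)) = Mul(25, Pow(Mul(2, O), -1)) = Mul(25, Mul(Rational(1, 2), Pow(O, -1))) = Mul(Rational(25, 2), Pow(O, -1)))
o = -744 (o = Mul(-24, 31) = -744)
Mul(Add(o, Mul(27, Add(24, 34))), Pow(Add(-146, Function('y')(23)), -1)) = Mul(Add(-744, Mul(27, Add(24, 34))), Pow(Add(-146, Mul(Rational(25, 2), Pow(23, -1))), -1)) = Mul(Add(-744, Mul(27, 58)), Pow(Add(-146, Mul(Rational(25, 2), Rational(1, 23))), -1)) = Mul(Add(-744, 1566), Pow(Add(-146, Rational(25, 46)), -1)) = Mul(822, Pow(Rational(-6691, 46), -1)) = Mul(822, Rational(-46, 6691)) = Rational(-37812, 6691)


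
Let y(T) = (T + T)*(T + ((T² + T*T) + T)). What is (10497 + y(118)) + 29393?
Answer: 6667714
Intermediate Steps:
y(T) = 2*T*(2*T + 2*T²) (y(T) = (2*T)*(T + ((T² + T²) + T)) = (2*T)*(T + (2*T² + T)) = (2*T)*(T + (T + 2*T²)) = (2*T)*(2*T + 2*T²) = 2*T*(2*T + 2*T²))
(10497 + y(118)) + 29393 = (10497 + 4*118²*(1 + 118)) + 29393 = (10497 + 4*13924*119) + 29393 = (10497 + 6627824) + 29393 = 6638321 + 29393 = 6667714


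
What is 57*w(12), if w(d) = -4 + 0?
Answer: -228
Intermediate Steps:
w(d) = -4
57*w(12) = 57*(-4) = -228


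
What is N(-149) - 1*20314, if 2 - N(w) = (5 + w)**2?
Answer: -41048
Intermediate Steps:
N(w) = 2 - (5 + w)**2
N(-149) - 1*20314 = (2 - (5 - 149)**2) - 1*20314 = (2 - 1*(-144)**2) - 20314 = (2 - 1*20736) - 20314 = (2 - 20736) - 20314 = -20734 - 20314 = -41048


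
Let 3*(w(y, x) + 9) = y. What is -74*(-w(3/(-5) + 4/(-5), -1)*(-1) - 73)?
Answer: 91538/15 ≈ 6102.5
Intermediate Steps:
w(y, x) = -9 + y/3
-74*(-w(3/(-5) + 4/(-5), -1)*(-1) - 73) = -74*(-(-9 + (3/(-5) + 4/(-5))/3)*(-1) - 73) = -74*(-(-9 + (3*(-⅕) + 4*(-⅕))/3)*(-1) - 73) = -74*(-(-9 + (-⅗ - ⅘)/3)*(-1) - 73) = -74*(-(-9 + (⅓)*(-7/5))*(-1) - 73) = -74*(-(-9 - 7/15)*(-1) - 73) = -74*(-1*(-142/15)*(-1) - 73) = -74*((142/15)*(-1) - 73) = -74*(-142/15 - 73) = -74*(-1237/15) = 91538/15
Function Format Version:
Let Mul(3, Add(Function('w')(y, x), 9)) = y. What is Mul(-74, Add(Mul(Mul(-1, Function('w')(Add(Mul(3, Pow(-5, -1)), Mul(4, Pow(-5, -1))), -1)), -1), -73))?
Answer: Rational(91538, 15) ≈ 6102.5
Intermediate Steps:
Function('w')(y, x) = Add(-9, Mul(Rational(1, 3), y))
Mul(-74, Add(Mul(Mul(-1, Function('w')(Add(Mul(3, Pow(-5, -1)), Mul(4, Pow(-5, -1))), -1)), -1), -73)) = Mul(-74, Add(Mul(Mul(-1, Add(-9, Mul(Rational(1, 3), Add(Mul(3, Pow(-5, -1)), Mul(4, Pow(-5, -1)))))), -1), -73)) = Mul(-74, Add(Mul(Mul(-1, Add(-9, Mul(Rational(1, 3), Add(Mul(3, Rational(-1, 5)), Mul(4, Rational(-1, 5)))))), -1), -73)) = Mul(-74, Add(Mul(Mul(-1, Add(-9, Mul(Rational(1, 3), Add(Rational(-3, 5), Rational(-4, 5))))), -1), -73)) = Mul(-74, Add(Mul(Mul(-1, Add(-9, Mul(Rational(1, 3), Rational(-7, 5)))), -1), -73)) = Mul(-74, Add(Mul(Mul(-1, Add(-9, Rational(-7, 15))), -1), -73)) = Mul(-74, Add(Mul(Mul(-1, Rational(-142, 15)), -1), -73)) = Mul(-74, Add(Mul(Rational(142, 15), -1), -73)) = Mul(-74, Add(Rational(-142, 15), -73)) = Mul(-74, Rational(-1237, 15)) = Rational(91538, 15)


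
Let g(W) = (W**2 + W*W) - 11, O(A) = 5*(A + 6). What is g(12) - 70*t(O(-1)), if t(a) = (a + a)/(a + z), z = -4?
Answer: 331/3 ≈ 110.33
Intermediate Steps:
O(A) = 30 + 5*A (O(A) = 5*(6 + A) = 30 + 5*A)
g(W) = -11 + 2*W**2 (g(W) = (W**2 + W**2) - 11 = 2*W**2 - 11 = -11 + 2*W**2)
t(a) = 2*a/(-4 + a) (t(a) = (a + a)/(a - 4) = (2*a)/(-4 + a) = 2*a/(-4 + a))
g(12) - 70*t(O(-1)) = (-11 + 2*12**2) - 140*(30 + 5*(-1))/(-4 + (30 + 5*(-1))) = (-11 + 2*144) - 140*(30 - 5)/(-4 + (30 - 5)) = (-11 + 288) - 140*25/(-4 + 25) = 277 - 140*25/21 = 277 - 70*50/21 = 277 - 500/3 = 331/3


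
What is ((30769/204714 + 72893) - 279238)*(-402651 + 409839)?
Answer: -50605532114078/34119 ≈ -1.4832e+9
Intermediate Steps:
((30769/204714 + 72893) - 279238)*(-402651 + 409839) = ((30769*(1/204714) + 72893) - 279238)*7188 = ((30769/204714 + 72893) - 279238)*7188 = (14922248371/204714 - 279238)*7188 = -42241679561/204714*7188 = -50605532114078/34119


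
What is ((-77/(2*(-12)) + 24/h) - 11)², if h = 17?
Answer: 6775609/166464 ≈ 40.703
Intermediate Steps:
((-77/(2*(-12)) + 24/h) - 11)² = ((-77/(2*(-12)) + 24/17) - 11)² = ((-77/(-24) + 24*(1/17)) - 11)² = ((-77*(-1/24) + 24/17) - 11)² = ((77/24 + 24/17) - 11)² = (1885/408 - 11)² = (-2603/408)² = 6775609/166464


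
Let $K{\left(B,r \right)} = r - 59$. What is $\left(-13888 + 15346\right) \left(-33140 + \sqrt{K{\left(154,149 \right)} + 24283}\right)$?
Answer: $-48318120 + 1458 \sqrt{24373} \approx -4.809 \cdot 10^{7}$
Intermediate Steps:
$K{\left(B,r \right)} = -59 + r$ ($K{\left(B,r \right)} = r - 59 = -59 + r$)
$\left(-13888 + 15346\right) \left(-33140 + \sqrt{K{\left(154,149 \right)} + 24283}\right) = \left(-13888 + 15346\right) \left(-33140 + \sqrt{\left(-59 + 149\right) + 24283}\right) = 1458 \left(-33140 + \sqrt{90 + 24283}\right) = 1458 \left(-33140 + \sqrt{24373}\right) = -48318120 + 1458 \sqrt{24373}$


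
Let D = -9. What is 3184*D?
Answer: -28656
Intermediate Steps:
3184*D = 3184*(-9) = -28656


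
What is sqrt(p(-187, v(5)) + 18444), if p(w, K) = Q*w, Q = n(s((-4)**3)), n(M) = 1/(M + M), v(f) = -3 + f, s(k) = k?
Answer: sqrt(4722038)/16 ≈ 135.81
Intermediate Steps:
n(M) = 1/(2*M)
Q = -1/128 (Q = 1/(2*((-4)**3)) = (1/2)/(-64) = (1/2)*(-1/64) = -1/128 ≈ -0.0078125)
p(w, K) = -w/128
sqrt(p(-187, v(5)) + 18444) = sqrt(-1/128*(-187) + 18444) = sqrt(187/128 + 18444) = sqrt(2361019/128) = sqrt(4722038)/16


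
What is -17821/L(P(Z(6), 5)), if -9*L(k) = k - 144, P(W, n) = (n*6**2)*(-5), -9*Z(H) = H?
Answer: -17821/116 ≈ -153.63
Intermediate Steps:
Z(H) = -H/9
P(W, n) = -180*n (P(W, n) = (n*36)*(-5) = (36*n)*(-5) = -180*n)
L(k) = 16 - k/9 (L(k) = -(k - 144)/9 = -(-144 + k)/9 = 16 - k/9)
-17821/L(P(Z(6), 5)) = -17821/(16 - (-20)*5) = -17821/(16 - 1/9*(-900)) = -17821/(16 + 100) = -17821/116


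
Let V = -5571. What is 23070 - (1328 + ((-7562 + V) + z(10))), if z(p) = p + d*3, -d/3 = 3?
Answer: 34892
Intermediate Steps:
d = -9 (d = -3*3 = -9)
z(p) = -27 + p (z(p) = p - 9*3 = p - 27 = -27 + p)
23070 - (1328 + ((-7562 + V) + z(10))) = 23070 - (1328 + ((-7562 - 5571) + (-27 + 10))) = 23070 - (1328 + (-13133 - 17)) = 23070 - (1328 - 13150) = 23070 - 1*(-11822) = 23070 + 11822 = 34892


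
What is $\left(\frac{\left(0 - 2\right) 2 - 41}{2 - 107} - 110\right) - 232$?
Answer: $- \frac{2391}{7} \approx -341.57$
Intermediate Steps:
$\left(\frac{\left(0 - 2\right) 2 - 41}{2 - 107} - 110\right) - 232 = \left(\frac{\left(-2\right) 2 - 41}{2 - 107} - 110\right) - 232 = \left(\frac{-4 - 41}{2 - 107} - 110\right) - 232 = \left(- \frac{45}{-105} - 110\right) - 232 = \left(\left(-45\right) \left(- \frac{1}{105}\right) - 110\right) - 232 = \left(\frac{3}{7} - 110\right) - 232 = - \frac{767}{7} - 232 = - \frac{2391}{7}$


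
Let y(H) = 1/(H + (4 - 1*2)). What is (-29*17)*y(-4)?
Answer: 493/2 ≈ 246.50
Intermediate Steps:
y(H) = 1/(2 + H) (y(H) = 1/(H + (4 - 2)) = 1/(H + 2) = 1/(2 + H))
(-29*17)*y(-4) = (-29*17)/(2 - 4) = -493/(-2) = -493*(-1/2) = 493/2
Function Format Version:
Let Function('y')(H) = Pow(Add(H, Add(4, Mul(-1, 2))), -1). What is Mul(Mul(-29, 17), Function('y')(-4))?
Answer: Rational(493, 2) ≈ 246.50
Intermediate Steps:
Function('y')(H) = Pow(Add(2, H), -1) (Function('y')(H) = Pow(Add(H, Add(4, -2)), -1) = Pow(Add(H, 2), -1) = Pow(Add(2, H), -1))
Mul(Mul(-29, 17), Function('y')(-4)) = Mul(Mul(-29, 17), Pow(Add(2, -4), -1)) = Mul(-493, Pow(-2, -1)) = Mul(-493, Rational(-1, 2)) = Rational(493, 2)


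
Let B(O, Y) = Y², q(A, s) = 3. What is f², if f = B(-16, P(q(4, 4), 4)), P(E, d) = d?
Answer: 256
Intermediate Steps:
f = 16 (f = 4² = 16)
f² = 16² = 256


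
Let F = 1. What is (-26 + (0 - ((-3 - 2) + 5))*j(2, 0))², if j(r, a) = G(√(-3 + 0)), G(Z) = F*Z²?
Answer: 676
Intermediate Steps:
G(Z) = Z² (G(Z) = 1*Z² = Z²)
j(r, a) = -3 (j(r, a) = (√(-3 + 0))² = (√(-3))² = (I*√3)² = -3)
(-26 + (0 - ((-3 - 2) + 5))*j(2, 0))² = (-26 + (0 - ((-3 - 2) + 5))*(-3))² = (-26 + (0 - (-5 + 5))*(-3))² = (-26 + (0 - 1*0)*(-3))² = (-26 + (0 + 0)*(-3))² = (-26 + 0*(-3))² = (-26 + 0)² = (-26)² = 676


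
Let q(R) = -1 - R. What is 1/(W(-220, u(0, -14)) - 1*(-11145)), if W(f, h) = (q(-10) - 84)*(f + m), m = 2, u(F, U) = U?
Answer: 1/27495 ≈ 3.6370e-5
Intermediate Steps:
W(f, h) = -150 - 75*f (W(f, h) = ((-1 - 1*(-10)) - 84)*(f + 2) = ((-1 + 10) - 84)*(2 + f) = (9 - 84)*(2 + f) = -75*(2 + f) = -150 - 75*f)
1/(W(-220, u(0, -14)) - 1*(-11145)) = 1/((-150 - 75*(-220)) - 1*(-11145)) = 1/((-150 + 16500) + 11145) = 1/(16350 + 11145) = 1/27495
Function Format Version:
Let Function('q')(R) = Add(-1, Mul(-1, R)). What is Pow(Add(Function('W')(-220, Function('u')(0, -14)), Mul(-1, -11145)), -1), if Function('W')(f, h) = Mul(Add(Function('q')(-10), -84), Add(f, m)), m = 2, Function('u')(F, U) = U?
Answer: Rational(1, 27495) ≈ 3.6370e-5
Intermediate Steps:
Function('W')(f, h) = Add(-150, Mul(-75, f)) (Function('W')(f, h) = Mul(Add(Add(-1, Mul(-1, -10)), -84), Add(f, 2)) = Mul(Add(Add(-1, 10), -84), Add(2, f)) = Mul(Add(9, -84), Add(2, f)) = Mul(-75, Add(2, f)) = Add(-150, Mul(-75, f)))
Pow(Add(Function('W')(-220, Function('u')(0, -14)), Mul(-1, -11145)), -1) = Pow(Add(Add(-150, Mul(-75, -220)), Mul(-1, -11145)), -1) = Pow(Add(Add(-150, 16500), 11145), -1) = Pow(Add(16350, 11145), -1) = Pow(27495, -1) = Rational(1, 27495)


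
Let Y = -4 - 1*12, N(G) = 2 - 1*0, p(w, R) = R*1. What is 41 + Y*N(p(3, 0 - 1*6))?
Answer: 9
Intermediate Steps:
p(w, R) = R
N(G) = 2 (N(G) = 2 + 0 = 2)
Y = -16 (Y = -4 - 12 = -16)
41 + Y*N(p(3, 0 - 1*6)) = 41 - 16*2 = 41 - 32 = 9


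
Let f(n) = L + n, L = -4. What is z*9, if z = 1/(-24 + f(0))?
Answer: -9/28 ≈ -0.32143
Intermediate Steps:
f(n) = -4 + n
z = -1/28 (z = 1/(-24 + (-4 + 0)) = 1/(-24 - 4) = 1/(-28) = -1/28 ≈ -0.035714)
z*9 = -1/28*9 = -9/28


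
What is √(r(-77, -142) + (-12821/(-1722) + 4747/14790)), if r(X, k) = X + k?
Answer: 3*I*√11746762513570/707455 ≈ 14.534*I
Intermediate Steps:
√(r(-77, -142) + (-12821/(-1722) + 4747/14790)) = √((-77 - 142) + (-12821/(-1722) + 4747/14790)) = √(-219 + (-12821*(-1/1722) + 4747*(1/14790))) = √(-219 + (12821/1722 + 4747/14790)) = √(-219 + 5494359/707455) = √(-149438286/707455) = 3*I*√11746762513570/707455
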